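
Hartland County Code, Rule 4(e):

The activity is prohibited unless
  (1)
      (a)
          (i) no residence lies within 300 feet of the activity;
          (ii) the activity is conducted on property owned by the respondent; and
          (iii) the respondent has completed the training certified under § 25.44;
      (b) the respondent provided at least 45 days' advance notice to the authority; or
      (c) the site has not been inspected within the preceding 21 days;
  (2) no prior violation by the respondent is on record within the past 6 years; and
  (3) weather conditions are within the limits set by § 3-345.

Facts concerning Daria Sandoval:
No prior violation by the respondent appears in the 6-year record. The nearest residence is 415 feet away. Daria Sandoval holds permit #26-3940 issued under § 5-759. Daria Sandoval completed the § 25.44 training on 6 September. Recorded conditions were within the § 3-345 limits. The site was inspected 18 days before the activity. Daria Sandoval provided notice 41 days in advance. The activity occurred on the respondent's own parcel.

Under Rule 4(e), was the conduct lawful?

(i) no residence in 300 ft — met.
(ii) own property — met.
(iii) training certified — satisfied.
(a) = T AND T AND T = true.
(b) ≥45 days' notice — not satisfied.
(c) not (site inspected) — not satisfied.
(1) = T OR F OR F = true.
(2) no prior violation — satisfied.
(3) weather ok — met.
Overall = T AND T AND T = true.

Yes — lawful.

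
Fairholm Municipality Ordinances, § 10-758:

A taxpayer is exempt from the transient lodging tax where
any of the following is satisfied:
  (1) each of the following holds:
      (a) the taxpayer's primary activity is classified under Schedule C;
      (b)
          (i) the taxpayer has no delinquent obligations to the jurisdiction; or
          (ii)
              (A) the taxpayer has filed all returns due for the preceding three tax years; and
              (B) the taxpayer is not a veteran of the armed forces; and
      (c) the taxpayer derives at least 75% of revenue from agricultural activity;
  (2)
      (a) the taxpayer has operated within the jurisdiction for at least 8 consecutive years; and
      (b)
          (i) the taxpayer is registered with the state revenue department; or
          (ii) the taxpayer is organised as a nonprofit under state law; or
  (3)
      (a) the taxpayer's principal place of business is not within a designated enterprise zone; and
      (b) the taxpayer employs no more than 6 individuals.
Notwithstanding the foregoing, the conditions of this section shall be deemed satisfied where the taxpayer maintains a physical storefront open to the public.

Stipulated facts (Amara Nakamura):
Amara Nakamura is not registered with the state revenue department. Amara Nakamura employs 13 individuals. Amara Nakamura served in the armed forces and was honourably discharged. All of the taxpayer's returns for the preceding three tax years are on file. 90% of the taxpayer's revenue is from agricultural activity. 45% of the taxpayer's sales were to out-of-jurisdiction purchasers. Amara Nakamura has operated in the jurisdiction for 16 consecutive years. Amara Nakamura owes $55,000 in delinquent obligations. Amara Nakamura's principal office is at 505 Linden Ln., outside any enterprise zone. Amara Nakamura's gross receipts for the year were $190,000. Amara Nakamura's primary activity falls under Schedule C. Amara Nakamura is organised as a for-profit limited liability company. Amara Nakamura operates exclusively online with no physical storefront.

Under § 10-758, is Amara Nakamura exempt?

No — not exempt.

(a) Schedule C activity — holds.
(i) no delinquency — fails.
(A) returns current — met.
(B) not (veteran) — not met.
So (ii) is not satisfied (T AND F).
(b): F OR F → false.
(c) ≥75% agricultural — met.
(1): T AND F AND T → false.
(a) ≥ 8 yrs in jurisdiction — met.
(i) state-registered — not met.
(ii) nonprofit — not satisfied.
(b): F OR F → false.
(2) = T AND F = false.
(a) not (in enterprise zone) — holds.
(b) ≤ 6 employees — not satisfied.
(3) = T AND F = false.
So Overall is not satisfied (F OR F OR F).
Exception (has storefront) — not satisfied.
Result: main false OR exception false → false.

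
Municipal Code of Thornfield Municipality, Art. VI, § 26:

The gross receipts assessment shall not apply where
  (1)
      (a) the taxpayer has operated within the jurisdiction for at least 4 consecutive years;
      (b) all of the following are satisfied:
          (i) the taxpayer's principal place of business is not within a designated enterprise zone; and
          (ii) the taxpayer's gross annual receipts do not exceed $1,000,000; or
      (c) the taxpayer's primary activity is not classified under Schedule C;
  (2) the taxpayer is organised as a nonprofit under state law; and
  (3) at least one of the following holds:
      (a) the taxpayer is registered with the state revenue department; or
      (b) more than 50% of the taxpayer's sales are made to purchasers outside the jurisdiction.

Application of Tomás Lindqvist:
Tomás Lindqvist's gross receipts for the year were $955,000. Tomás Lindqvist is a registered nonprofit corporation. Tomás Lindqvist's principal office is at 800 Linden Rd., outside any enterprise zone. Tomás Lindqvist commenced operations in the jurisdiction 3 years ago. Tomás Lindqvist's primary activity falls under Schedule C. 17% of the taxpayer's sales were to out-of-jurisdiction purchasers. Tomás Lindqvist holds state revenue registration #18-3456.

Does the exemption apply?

(a) ≥ 4 yrs in jurisdiction — not met.
(i) not (in enterprise zone) — met.
(ii) receipts ≤ $1,000,000 — holds.
So (b) is satisfied (T AND T).
(c) not (Schedule C activity) — not satisfied.
So (1) is satisfied (F OR T OR F).
(2) nonprofit — satisfied.
(a) state-registered — satisfied.
(b) >50% out-of-jur. sales — not met.
So (3) is satisfied (T OR F).
Overall: T AND T AND T → true.

Yes — exempt.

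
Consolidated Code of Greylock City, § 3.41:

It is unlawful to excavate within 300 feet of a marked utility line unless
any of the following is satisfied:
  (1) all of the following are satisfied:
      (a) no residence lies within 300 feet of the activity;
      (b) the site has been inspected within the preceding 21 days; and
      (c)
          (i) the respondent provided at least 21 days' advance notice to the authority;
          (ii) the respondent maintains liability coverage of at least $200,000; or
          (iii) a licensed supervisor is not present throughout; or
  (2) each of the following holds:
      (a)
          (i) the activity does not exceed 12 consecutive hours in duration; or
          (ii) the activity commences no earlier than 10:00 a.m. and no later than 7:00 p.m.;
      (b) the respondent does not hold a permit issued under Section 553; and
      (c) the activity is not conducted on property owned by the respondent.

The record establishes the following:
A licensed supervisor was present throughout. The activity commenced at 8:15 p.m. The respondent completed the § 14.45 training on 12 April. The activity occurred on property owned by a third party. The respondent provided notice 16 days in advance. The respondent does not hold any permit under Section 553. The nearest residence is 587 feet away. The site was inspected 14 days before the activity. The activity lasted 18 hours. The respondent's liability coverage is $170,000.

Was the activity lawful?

No — unlawful.

(a) no residence in 300 ft — met.
(b) site inspected — holds.
(i) ≥21 days' notice — not met.
(ii) coverage ≥ $200,000 — fails.
(iii) not (supervisor present) — not satisfied.
So (c) is not satisfied (F OR F OR F).
So (1) is not satisfied (T AND T AND F).
(i) ≤ 12 hrs duration — not met.
(ii) start within hours — not satisfied.
(a): F OR F → false.
(b) not (holds permit) — met.
(c) not (own property) — met.
So (2) is not satisfied (F AND T AND T).
Overall: F OR F → false.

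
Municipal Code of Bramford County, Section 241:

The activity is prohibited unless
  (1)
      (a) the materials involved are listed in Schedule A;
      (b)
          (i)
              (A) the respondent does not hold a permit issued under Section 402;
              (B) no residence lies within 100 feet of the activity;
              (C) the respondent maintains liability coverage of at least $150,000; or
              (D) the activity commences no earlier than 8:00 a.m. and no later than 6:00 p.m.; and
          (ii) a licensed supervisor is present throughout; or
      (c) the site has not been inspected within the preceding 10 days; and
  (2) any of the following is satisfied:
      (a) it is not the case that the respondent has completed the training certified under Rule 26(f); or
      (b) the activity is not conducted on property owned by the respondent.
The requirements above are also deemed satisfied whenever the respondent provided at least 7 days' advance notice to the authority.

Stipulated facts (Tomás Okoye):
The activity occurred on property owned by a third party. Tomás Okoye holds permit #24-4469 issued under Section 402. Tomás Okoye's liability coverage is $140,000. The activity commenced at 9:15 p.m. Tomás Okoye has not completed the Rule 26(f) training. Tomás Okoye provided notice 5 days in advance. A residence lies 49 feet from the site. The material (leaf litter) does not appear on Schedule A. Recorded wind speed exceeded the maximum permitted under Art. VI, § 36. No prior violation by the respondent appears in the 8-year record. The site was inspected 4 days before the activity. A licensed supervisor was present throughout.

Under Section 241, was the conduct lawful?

(a) Schedule A material — not satisfied.
(A) not (holds permit) — not satisfied.
(B) no residence in 100 ft — not met.
(C) coverage ≥ $150,000 — fails.
(D) start within hours — not satisfied.
So (i) is not satisfied (F OR F OR F OR F).
(ii) supervisor present — holds.
(b): F AND T → false.
(c) not (site inspected) — not met.
So (1) is not satisfied (F OR F OR F).
(a) not (training certified) — satisfied.
(b) not (own property) — holds.
(2): T OR T → true.
So Overall is not satisfied (F AND T).
Exception (≥7 days' notice) — not satisfied.
Result: main false OR exception false → false.

No — unlawful.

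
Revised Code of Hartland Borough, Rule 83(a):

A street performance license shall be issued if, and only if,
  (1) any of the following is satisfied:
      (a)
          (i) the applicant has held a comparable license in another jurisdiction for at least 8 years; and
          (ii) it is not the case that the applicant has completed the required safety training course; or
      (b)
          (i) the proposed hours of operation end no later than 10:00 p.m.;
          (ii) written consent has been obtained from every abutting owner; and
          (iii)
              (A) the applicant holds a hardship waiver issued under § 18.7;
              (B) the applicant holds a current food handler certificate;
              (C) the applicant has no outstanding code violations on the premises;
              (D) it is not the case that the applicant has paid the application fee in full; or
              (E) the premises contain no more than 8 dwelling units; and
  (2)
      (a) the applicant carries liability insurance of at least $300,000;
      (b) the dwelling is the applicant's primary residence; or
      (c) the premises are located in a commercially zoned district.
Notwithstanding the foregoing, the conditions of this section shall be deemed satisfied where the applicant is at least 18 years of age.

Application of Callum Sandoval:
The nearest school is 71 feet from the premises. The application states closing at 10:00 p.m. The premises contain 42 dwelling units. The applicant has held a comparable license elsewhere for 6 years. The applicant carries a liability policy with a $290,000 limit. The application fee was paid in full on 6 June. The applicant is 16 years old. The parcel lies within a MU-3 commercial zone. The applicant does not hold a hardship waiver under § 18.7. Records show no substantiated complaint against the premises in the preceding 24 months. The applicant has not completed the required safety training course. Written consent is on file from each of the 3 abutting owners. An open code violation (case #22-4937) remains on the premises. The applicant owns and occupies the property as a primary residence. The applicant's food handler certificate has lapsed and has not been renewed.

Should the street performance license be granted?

No — denied.

(i) prior license ≥ 8 yr — fails.
(ii) not (safety training) — satisfied.
(a): F AND T → false.
(i) closes by 10 p.m. — satisfied.
(ii) all abutters consent — met.
(A) hardship waiver — not satisfied.
(B) food handler cert. — not met.
(C) no code violations — fails.
(D) not (fee paid) — fails.
(E) ≤ 8 units — fails.
(iii): F OR F OR F OR F OR F → false.
(b): T AND T AND F → false.
(1) = F OR F = false.
(a) insurance ≥ $300,000 — not met.
(b) primary residence — satisfied.
(c) commercially zoned — satisfied.
(2): F OR T OR T → true.
Overall: F AND T → false.
Exception (age ≥ 18) — not satisfied.
Result: main false OR exception false → false.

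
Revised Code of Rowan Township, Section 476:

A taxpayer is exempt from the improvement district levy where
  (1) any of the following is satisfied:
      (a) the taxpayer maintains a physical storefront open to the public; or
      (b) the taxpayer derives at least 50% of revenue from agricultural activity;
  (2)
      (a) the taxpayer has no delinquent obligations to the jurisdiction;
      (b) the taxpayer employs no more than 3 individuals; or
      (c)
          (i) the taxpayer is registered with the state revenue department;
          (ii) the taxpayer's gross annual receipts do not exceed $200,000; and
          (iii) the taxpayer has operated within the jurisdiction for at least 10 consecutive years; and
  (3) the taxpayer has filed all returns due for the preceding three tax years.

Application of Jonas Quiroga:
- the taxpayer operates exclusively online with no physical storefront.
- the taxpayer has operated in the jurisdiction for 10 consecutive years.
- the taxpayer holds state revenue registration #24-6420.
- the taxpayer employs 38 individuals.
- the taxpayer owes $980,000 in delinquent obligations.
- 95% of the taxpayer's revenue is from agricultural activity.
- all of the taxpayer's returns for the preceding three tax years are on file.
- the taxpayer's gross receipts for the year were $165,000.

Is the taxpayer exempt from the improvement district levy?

Yes — exempt.

(a) has storefront — not satisfied.
(b) ≥50% agricultural — met.
(1) = F OR T = true.
(a) no delinquency — fails.
(b) ≤ 3 employees — not satisfied.
(i) state-registered — met.
(ii) receipts ≤ $200,000 — met.
(iii) ≥ 10 yrs in jurisdiction — satisfied.
So (c) is satisfied (T AND T AND T).
So (2) is satisfied (F OR F OR T).
(3) returns current — holds.
Overall: T AND T AND T → true.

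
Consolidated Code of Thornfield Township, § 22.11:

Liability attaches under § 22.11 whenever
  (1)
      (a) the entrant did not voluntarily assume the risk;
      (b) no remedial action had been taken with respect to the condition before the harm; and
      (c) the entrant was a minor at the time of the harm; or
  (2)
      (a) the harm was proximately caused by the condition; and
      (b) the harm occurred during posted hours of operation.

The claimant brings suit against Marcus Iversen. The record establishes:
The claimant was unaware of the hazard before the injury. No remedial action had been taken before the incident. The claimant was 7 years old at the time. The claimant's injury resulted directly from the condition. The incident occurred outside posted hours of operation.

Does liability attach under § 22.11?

(a) no assumed risk — holds.
(b) no remedial action — satisfied.
(c) entrant a minor — holds.
(1): T AND T AND T → true.
(a) proximate cause — met.
(b) during posted hours — not satisfied.
(2): T AND F → false.
So Overall is satisfied (T OR F).

Yes — liable.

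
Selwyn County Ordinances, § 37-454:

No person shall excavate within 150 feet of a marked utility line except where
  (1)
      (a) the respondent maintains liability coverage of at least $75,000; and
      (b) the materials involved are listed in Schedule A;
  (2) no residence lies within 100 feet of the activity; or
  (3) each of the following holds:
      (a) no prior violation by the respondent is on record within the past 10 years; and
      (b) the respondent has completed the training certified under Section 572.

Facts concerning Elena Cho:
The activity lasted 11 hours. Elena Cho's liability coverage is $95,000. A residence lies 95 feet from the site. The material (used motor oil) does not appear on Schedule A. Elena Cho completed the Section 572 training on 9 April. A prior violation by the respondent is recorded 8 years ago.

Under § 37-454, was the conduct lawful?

(a) coverage ≥ $75,000 — holds.
(b) Schedule A material — not met.
(1) = T AND F = false.
(2) no residence in 100 ft — not satisfied.
(a) no prior violation — fails.
(b) training certified — met.
(3) = F AND T = false.
Overall = F OR F OR F = false.

No — unlawful.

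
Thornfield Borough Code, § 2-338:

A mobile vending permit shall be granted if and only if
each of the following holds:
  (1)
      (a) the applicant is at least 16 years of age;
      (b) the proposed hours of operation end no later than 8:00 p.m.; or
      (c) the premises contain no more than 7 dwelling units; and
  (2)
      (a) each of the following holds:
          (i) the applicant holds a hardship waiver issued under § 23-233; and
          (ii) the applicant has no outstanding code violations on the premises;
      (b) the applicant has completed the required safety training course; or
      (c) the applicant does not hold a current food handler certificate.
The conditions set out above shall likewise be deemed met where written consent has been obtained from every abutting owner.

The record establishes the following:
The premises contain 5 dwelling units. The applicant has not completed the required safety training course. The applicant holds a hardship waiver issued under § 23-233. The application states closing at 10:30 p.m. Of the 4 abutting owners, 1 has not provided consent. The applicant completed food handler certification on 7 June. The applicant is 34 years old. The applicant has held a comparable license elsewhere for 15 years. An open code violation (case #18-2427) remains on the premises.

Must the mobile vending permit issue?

No — denied.

(a) age ≥ 16 — met.
(b) closes by 8 p.m. — not satisfied.
(c) ≤ 7 units — satisfied.
(1) = T OR F OR T = true.
(i) hardship waiver — satisfied.
(ii) no code violations — not met.
(a): T AND F → false.
(b) safety training — not satisfied.
(c) not (food handler cert.) — fails.
(2): F OR F OR F → false.
Overall = T AND F = false.
Exception (all abutters consent) — not satisfied.
Result: main false OR exception false → false.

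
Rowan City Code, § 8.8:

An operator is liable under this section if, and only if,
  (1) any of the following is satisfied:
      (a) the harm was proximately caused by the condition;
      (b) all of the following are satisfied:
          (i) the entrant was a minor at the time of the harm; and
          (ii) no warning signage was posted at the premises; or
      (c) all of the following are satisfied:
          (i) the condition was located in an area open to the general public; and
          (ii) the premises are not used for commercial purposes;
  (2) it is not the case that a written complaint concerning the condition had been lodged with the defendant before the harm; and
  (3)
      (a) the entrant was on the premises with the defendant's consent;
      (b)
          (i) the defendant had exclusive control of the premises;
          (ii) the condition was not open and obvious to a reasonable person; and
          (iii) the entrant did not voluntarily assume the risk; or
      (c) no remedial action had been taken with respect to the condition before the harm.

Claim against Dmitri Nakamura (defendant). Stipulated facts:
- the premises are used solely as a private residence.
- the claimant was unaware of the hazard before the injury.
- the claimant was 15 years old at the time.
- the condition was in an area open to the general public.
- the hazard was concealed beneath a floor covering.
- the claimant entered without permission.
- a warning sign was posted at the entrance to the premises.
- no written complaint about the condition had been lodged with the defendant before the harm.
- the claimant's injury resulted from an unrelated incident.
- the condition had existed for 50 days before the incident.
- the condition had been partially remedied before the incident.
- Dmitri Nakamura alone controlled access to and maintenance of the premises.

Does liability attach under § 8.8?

(a) proximate cause — fails.
(i) entrant a minor — satisfied.
(ii) no signage posted — fails.
(b) = T AND F = false.
(i) public area — met.
(ii) not (commercial use) — satisfied.
So (c) is satisfied (T AND T).
So (1) is satisfied (F OR F OR T).
(2) not (complaint lodged) — met.
(a) consent to enter — not met.
(i) exclusive control — holds.
(ii) not open/obvious — satisfied.
(iii) no assumed risk — holds.
(b): T AND T AND T → true.
(c) no remedial action — fails.
So (3) is satisfied (F OR T OR F).
Overall = T AND T AND T = true.

Yes — liable.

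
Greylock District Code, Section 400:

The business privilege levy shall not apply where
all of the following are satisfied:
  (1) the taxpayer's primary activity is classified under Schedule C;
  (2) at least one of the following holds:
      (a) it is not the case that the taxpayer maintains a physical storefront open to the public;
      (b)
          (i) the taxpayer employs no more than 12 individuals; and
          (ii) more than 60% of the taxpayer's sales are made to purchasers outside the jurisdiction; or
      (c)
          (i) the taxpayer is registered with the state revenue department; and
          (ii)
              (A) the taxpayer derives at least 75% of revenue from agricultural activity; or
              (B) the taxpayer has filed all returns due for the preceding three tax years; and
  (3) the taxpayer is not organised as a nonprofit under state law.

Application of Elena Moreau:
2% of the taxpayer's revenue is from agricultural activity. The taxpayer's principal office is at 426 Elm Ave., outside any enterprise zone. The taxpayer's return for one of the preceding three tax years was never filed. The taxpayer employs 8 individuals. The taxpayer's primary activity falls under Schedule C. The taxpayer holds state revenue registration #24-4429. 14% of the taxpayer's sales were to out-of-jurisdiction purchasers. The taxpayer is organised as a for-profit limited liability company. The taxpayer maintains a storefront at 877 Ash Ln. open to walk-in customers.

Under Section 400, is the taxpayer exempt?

No — not exempt.

(1) Schedule C activity — satisfied.
(a) not (has storefront) — not met.
(i) ≤ 12 employees — satisfied.
(ii) >60% out-of-jur. sales — fails.
So (b) is not satisfied (T AND F).
(i) state-registered — satisfied.
(A) ≥75% agricultural — fails.
(B) returns current — fails.
So (ii) is not satisfied (F OR F).
(c): T AND F → false.
(2) = F OR F OR F = false.
(3) not (nonprofit) — satisfied.
Overall = T AND F AND T = false.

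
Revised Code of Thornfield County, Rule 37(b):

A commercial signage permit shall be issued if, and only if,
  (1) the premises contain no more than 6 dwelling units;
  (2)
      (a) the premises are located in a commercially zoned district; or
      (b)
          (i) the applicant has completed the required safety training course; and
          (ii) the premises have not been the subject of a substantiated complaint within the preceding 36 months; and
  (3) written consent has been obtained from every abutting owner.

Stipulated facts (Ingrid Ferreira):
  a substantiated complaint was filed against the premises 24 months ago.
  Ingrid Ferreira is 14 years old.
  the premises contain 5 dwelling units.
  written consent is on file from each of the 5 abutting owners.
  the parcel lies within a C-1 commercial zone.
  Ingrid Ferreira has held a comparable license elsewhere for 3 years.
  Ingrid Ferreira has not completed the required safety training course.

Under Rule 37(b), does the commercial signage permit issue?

Yes — granted.

(1) ≤ 6 units — satisfied.
(a) commercially zoned — met.
(i) safety training — fails.
(ii) no complaint in 36 mo. — not met.
(b): F AND F → false.
(2) = T OR F = true.
(3) all abutters consent — holds.
So Overall is satisfied (T AND T AND T).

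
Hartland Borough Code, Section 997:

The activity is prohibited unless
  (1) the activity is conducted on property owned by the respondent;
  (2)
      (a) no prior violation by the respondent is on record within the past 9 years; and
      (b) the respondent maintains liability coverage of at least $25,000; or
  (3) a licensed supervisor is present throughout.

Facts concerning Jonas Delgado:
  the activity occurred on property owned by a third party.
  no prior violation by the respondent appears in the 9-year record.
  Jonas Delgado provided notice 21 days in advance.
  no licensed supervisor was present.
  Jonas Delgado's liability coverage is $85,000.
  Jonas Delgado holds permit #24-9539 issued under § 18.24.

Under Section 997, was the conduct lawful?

(1) own property — not met.
(a) no prior violation — met.
(b) coverage ≥ $25,000 — met.
(2): T AND T → true.
(3) supervisor present — not met.
Overall: F OR T OR F → true.

Yes — lawful.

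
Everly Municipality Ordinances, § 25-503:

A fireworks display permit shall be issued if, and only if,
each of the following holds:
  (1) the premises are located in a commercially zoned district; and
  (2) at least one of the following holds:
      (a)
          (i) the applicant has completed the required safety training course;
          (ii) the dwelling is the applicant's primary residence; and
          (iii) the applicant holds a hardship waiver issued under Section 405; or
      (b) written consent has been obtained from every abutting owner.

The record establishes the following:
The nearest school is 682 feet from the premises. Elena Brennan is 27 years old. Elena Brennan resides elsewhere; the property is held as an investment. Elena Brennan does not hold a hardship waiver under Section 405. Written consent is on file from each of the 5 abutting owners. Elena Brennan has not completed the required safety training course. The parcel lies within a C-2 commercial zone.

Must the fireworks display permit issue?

(1) commercially zoned — satisfied.
(i) safety training — not met.
(ii) primary residence — not satisfied.
(iii) hardship waiver — not met.
So (a) is not satisfied (F AND F AND F).
(b) all abutters consent — satisfied.
(2): F OR T → true.
Overall = T AND T = true.

Yes — granted.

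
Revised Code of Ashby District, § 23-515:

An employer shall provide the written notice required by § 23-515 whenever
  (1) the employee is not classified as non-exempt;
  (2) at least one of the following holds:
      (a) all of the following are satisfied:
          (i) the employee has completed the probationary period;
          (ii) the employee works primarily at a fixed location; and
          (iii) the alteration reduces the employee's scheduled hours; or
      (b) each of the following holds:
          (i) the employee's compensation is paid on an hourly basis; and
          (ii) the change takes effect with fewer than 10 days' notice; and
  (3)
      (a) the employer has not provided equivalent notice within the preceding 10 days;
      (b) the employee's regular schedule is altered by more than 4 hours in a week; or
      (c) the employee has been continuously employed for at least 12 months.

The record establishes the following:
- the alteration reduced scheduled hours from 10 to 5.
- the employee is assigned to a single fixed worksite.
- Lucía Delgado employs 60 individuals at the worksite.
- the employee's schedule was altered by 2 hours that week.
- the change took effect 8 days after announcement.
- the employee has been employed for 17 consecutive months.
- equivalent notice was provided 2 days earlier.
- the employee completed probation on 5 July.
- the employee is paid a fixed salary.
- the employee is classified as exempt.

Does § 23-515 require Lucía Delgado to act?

(1) not (non-exempt) — met.
(i) past probation — met.
(ii) fixed location — satisfied.
(iii) hours reduced — met.
So (a) is satisfied (T AND T AND T).
(i) hourly-paid — not satisfied.
(ii) < 10 days' notice — met.
(b): F AND T → false.
(2): T OR F → true.
(a) no recent notice — fails.
(b) schedule shift > 4h — not satisfied.
(c) tenure ≥ 12 mo. — holds.
(3): F OR F OR T → true.
So Overall is satisfied (T AND T AND T).

Yes — required.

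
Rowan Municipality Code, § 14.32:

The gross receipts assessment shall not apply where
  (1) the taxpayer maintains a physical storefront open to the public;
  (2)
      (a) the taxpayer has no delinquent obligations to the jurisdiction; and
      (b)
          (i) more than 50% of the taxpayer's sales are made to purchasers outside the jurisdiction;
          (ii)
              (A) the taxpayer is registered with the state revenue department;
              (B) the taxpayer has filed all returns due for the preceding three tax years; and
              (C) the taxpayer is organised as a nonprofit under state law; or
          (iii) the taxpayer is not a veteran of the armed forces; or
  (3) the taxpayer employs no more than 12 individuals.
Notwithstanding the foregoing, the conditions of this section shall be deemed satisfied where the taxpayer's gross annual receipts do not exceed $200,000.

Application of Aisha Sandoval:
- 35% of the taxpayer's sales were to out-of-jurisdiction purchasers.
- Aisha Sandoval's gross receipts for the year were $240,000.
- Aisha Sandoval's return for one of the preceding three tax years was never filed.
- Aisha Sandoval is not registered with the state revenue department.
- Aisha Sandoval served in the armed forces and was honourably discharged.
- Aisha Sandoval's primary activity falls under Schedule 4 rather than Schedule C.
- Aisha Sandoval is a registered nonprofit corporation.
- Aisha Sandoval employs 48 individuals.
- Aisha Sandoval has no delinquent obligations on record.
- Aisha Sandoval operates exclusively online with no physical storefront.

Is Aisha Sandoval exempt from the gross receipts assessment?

No — not exempt.

(1) has storefront — not satisfied.
(a) no delinquency — holds.
(i) >50% out-of-jur. sales — not met.
(A) state-registered — not met.
(B) returns current — not met.
(C) nonprofit — satisfied.
So (ii) is not satisfied (F AND F AND T).
(iii) not (veteran) — fails.
(b): F OR F OR F → false.
(2): T AND F → false.
(3) ≤ 12 employees — not met.
Overall = F OR F OR F = false.
Exception (receipts ≤ $200,000) — not satisfied.
Result: main false OR exception false → false.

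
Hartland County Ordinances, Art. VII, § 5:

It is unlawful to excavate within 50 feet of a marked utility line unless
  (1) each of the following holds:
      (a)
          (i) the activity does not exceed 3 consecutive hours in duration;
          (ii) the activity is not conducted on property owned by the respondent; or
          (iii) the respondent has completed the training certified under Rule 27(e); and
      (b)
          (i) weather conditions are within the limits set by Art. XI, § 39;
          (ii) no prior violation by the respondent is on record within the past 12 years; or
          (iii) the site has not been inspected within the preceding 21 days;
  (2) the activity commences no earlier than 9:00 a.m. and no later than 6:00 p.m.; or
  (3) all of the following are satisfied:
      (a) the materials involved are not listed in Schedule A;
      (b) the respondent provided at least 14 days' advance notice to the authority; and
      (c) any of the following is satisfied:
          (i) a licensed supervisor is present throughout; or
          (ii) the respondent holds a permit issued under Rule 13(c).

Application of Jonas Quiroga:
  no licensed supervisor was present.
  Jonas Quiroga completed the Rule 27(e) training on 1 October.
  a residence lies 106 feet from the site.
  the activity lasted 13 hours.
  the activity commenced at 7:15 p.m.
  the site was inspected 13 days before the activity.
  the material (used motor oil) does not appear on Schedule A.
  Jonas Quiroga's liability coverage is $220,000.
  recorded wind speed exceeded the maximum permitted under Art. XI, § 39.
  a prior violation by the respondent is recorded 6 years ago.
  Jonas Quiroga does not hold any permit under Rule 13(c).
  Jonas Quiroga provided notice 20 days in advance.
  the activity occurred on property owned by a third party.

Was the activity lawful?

No — unlawful.

(i) ≤ 3 hrs duration — not met.
(ii) not (own property) — satisfied.
(iii) training certified — holds.
(a) = F OR T OR T = true.
(i) weather ok — not satisfied.
(ii) no prior violation — not met.
(iii) not (site inspected) — fails.
(b) = F OR F OR F = false.
(1) = T AND F = false.
(2) start within hours — not met.
(a) not (Schedule A material) — satisfied.
(b) ≥14 days' notice — holds.
(i) supervisor present — not satisfied.
(ii) holds permit — not satisfied.
(c) = F OR F = false.
So (3) is not satisfied (T AND T AND F).
So Overall is not satisfied (F OR F OR F).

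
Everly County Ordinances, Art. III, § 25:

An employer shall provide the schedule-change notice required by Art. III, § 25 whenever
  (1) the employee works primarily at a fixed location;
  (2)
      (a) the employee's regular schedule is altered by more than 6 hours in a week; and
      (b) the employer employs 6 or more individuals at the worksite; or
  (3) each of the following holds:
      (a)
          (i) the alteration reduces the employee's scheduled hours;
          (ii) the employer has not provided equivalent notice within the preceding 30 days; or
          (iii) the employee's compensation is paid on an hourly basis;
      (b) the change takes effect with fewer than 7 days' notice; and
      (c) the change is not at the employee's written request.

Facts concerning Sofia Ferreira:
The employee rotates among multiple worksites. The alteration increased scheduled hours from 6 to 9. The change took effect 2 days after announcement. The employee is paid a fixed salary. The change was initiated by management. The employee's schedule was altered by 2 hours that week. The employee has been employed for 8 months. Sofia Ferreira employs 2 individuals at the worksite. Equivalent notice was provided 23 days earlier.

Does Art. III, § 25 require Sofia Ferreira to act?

(1) fixed location — fails.
(a) schedule shift > 6h — not met.
(b) ≥ 6 at site — not met.
(2) = F AND F = false.
(i) hours reduced — not satisfied.
(ii) no recent notice — not met.
(iii) hourly-paid — fails.
(a) = F OR F OR F = false.
(b) < 7 days' notice — holds.
(c) not employee-requested — met.
(3) = F AND T AND T = false.
So Overall is not satisfied (F OR F OR F).

No — not required.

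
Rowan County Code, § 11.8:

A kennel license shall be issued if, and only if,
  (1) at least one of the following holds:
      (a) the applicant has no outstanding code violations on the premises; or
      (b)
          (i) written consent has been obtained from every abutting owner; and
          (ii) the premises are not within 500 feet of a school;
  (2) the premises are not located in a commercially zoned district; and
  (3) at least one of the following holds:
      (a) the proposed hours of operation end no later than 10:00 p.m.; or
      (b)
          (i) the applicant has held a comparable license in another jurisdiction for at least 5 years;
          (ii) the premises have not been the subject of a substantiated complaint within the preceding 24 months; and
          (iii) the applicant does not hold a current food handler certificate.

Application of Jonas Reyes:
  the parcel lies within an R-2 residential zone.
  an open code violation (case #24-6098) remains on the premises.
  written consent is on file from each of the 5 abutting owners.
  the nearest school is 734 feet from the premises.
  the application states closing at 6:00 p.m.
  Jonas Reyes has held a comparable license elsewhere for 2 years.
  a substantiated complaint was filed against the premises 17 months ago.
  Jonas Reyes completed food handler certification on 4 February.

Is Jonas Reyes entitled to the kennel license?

Yes — granted.

(a) no code violations — not met.
(i) all abutters consent — holds.
(ii) ≥500 ft from school — met.
(b): T AND T → true.
(1): F OR T → true.
(2) not (commercially zoned) — met.
(a) closes by 10 p.m. — holds.
(i) prior license ≥ 5 yr — not met.
(ii) no complaint in 24 mo. — fails.
(iii) not (food handler cert.) — not satisfied.
(b) = F AND F AND F = false.
(3) = T OR F = true.
Overall: T AND T AND T → true.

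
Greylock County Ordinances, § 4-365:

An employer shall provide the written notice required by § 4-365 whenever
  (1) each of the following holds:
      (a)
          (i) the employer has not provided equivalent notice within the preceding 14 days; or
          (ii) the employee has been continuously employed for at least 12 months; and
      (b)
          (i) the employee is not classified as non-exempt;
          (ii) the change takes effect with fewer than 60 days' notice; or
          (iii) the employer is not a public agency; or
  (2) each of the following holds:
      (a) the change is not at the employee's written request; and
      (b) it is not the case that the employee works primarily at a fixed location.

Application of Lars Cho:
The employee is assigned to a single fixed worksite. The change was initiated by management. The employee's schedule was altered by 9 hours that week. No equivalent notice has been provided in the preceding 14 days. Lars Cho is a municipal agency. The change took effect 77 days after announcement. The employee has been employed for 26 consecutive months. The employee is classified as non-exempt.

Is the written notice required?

(i) no recent notice — met.
(ii) tenure ≥ 12 mo. — satisfied.
So (a) is satisfied (T OR T).
(i) not (non-exempt) — fails.
(ii) < 60 days' notice — not satisfied.
(iii) not (public agency) — not satisfied.
(b): F OR F OR F → false.
(1) = T AND F = false.
(a) not employee-requested — holds.
(b) not (fixed location) — fails.
So (2) is not satisfied (T AND F).
Overall = F OR F = false.

No — not required.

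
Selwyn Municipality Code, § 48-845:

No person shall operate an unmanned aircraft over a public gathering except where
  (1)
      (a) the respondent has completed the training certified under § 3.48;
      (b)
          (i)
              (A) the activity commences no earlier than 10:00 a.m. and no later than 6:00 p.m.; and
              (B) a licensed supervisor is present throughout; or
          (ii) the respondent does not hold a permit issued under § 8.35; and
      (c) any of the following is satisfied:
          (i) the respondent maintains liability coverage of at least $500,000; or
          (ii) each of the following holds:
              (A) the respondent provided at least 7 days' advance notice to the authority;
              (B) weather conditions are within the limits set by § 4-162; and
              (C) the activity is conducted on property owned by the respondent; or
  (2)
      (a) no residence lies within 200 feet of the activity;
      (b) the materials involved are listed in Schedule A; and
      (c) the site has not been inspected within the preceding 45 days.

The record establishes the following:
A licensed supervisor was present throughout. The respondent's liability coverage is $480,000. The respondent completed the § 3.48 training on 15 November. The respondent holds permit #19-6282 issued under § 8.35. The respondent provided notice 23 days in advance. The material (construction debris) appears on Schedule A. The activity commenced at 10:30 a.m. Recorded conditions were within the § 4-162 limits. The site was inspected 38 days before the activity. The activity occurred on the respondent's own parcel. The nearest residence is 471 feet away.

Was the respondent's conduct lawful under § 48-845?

(a) training certified — holds.
(A) start within hours — met.
(B) supervisor present — satisfied.
(i) = T AND T = true.
(ii) not (holds permit) — not met.
So (b) is satisfied (T OR F).
(i) coverage ≥ $500,000 — fails.
(A) ≥7 days' notice — holds.
(B) weather ok — met.
(C) own property — satisfied.
(ii) = T AND T AND T = true.
(c): F OR T → true.
(1) = T AND T AND T = true.
(a) no residence in 200 ft — met.
(b) Schedule A material — holds.
(c) not (site inspected) — not met.
(2): T AND T AND F → false.
So Overall is satisfied (T OR F).

Yes — lawful.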